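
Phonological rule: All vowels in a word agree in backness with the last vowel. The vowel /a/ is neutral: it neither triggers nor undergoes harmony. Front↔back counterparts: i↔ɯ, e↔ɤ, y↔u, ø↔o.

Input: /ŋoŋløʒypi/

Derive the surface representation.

[ŋøŋløʒypi]

/o/ harmonizes with /i/ ([-back]) → [ø]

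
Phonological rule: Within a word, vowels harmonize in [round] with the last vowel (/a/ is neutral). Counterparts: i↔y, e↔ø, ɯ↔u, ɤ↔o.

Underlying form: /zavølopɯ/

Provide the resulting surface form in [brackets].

/ø/ harmonizes with /ɯ/ ([-round]) → [e]
/o/ harmonizes with /ɯ/ ([-round]) → [ɤ]

[zavelɤpɯ]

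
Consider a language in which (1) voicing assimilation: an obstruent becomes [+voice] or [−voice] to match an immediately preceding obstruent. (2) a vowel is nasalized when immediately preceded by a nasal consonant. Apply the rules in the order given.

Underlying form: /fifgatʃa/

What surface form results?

Rule 1: /g/ after /f/ (voiceless) → [k]
After rule 1: fifkatʃa
Rule 2: no segment meets the rule's conditions; no change.

[fifkatʃa]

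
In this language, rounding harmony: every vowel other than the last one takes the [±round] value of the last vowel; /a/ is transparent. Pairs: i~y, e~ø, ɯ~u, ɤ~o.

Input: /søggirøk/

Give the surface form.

[søggyrøk]

/i/ harmonizes with /ø/ ([+round]) → [y]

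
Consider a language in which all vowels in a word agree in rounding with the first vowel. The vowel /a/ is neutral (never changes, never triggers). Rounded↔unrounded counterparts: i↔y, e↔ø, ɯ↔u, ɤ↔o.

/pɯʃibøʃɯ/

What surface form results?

/ø/ harmonizes with /ɯ/ ([-round]) → [e]

[pɯʃibeʃɯ]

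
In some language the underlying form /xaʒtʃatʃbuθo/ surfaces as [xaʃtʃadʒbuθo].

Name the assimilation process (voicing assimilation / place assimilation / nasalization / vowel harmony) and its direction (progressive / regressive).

/ʒ/→[ʃ] /tʃ/→[dʒ].
Each target copies a feature from the following segment, so the direction is regressive.

voicing assimilation, regressive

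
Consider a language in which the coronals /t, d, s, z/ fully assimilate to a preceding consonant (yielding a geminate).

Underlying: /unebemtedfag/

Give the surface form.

[unebemmedfag]

/t/ after /m/ → [m] (total assimilation)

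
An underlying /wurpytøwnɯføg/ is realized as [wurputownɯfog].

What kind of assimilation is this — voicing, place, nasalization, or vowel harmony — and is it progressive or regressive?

vowel harmony, progressive

/y/→[u] /ø/→[o] /ø/→[o].
Vowels agree with the first vowel, so the harmony is progressive.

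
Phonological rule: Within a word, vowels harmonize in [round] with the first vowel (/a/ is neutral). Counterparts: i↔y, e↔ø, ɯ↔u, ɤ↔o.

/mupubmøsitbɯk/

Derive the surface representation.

/i/ harmonizes with /u/ ([+round]) → [y]
/ɯ/ harmonizes with /u/ ([+round]) → [u]

[mupubmøsytbuk]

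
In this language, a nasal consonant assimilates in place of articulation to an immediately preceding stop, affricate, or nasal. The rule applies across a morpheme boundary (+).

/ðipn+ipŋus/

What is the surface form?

[ðipm+ipmus]

/n/ after /p/ (labial) → [m]
/ŋ/ after /p/ (labial) → [m]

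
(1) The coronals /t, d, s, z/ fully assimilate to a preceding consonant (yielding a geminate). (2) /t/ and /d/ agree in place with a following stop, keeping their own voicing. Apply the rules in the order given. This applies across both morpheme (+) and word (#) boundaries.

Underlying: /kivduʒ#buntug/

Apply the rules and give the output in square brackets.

[kivvuʒ#bunnug]

Rule 1: /d/ after /v/ → [v] (total assimilation)
Rule 1: /t/ after /n/ → [n] (total assimilation)
After rule 1: kivvuʒ#bunnug
Rule 2: no segment meets the rule's conditions; no change.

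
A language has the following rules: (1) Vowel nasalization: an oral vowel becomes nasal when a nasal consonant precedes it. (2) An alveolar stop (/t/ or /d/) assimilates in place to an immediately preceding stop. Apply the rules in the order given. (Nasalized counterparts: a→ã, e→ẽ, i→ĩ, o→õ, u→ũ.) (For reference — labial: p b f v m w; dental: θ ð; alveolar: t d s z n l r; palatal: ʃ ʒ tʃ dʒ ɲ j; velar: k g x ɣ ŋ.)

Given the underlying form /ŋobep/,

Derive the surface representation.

[ŋõbep]

Rule 1: /o/ after nasal /ŋ/ → [õ]
After rule 1: ŋõbep
Rule 2: no segment meets the rule's conditions; no change.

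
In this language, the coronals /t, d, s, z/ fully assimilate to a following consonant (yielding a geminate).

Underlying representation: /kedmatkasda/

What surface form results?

/d/ before /m/ → [m] (total assimilation)
/t/ before /k/ → [k] (total assimilation)
/s/ before /d/ → [d] (total assimilation)

[kemmakkadda]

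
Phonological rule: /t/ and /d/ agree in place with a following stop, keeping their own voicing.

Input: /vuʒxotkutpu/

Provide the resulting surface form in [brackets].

[vuʒxokkuppu]

/t/ before /k/ (velar) → [k]
/t/ before /p/ (labial) → [p]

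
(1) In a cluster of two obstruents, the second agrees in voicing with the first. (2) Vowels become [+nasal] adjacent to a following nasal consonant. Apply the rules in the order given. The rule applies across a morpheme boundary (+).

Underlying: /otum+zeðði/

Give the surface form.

[otũm+zeðði]

Rule 1: no segment meets the rule's conditions; no change.
After rule 1: otum+zeðði
Rule 2: /u/ before nasal /m/ → [ũ]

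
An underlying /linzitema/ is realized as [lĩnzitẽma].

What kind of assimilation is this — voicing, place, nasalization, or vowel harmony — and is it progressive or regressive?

nasalization, regressive

/i/→[ĩ] /e/→[ẽ].
Each target copies a feature from the following segment, so the direction is regressive.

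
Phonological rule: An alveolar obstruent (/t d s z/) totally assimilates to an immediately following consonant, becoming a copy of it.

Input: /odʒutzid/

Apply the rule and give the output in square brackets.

[odʒuzzid]

/t/ before /z/ → [z] (total assimilation)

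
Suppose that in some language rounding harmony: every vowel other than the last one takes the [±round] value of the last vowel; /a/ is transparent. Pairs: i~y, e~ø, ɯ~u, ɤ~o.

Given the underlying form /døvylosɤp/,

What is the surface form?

[devilɤsɤp]

/ø/ harmonizes with /ɤ/ ([-round]) → [e]
/y/ harmonizes with /ɤ/ ([-round]) → [i]
/o/ harmonizes with /ɤ/ ([-round]) → [ɤ]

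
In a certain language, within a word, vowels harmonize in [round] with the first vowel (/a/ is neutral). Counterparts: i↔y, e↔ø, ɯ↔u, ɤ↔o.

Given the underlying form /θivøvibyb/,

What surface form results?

/ø/ harmonizes with /i/ ([-round]) → [e]
/y/ harmonizes with /i/ ([-round]) → [i]

[θivevibib]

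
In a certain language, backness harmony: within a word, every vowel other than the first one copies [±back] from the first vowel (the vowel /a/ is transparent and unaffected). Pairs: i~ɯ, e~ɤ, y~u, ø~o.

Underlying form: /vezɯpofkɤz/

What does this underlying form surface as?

[vezipøfkez]

/ɯ/ harmonizes with /e/ ([-back]) → [i]
/o/ harmonizes with /e/ ([-back]) → [ø]
/ɤ/ harmonizes with /e/ ([-back]) → [e]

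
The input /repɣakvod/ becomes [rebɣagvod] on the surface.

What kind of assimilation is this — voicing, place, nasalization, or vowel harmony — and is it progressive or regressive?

voicing assimilation, regressive

/p/→[b] /k/→[g].
Each target copies a feature from the following segment, so the direction is regressive.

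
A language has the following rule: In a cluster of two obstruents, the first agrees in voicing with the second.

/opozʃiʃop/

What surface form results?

[oposʃiʃop]

/z/ before /ʃ/ (voiceless) → [s]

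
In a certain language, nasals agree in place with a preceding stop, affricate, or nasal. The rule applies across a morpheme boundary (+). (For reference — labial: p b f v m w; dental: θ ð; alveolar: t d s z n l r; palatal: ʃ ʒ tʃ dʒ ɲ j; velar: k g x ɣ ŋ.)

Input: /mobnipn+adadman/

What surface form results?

[mobmipm+adadnan]

/n/ after /b/ (labial) → [m]
/n/ after /p/ (labial) → [m]
/m/ after /d/ (alveolar) → [n]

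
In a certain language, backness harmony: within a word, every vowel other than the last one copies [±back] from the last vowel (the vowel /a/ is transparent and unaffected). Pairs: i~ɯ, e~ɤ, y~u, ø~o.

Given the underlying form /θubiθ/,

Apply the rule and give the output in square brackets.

[θybiθ]

/u/ harmonizes with /i/ ([-back]) → [y]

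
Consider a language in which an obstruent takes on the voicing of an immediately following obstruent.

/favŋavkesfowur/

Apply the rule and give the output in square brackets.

/v/ before /k/ (voiceless) → [f]

[favŋafkesfowur]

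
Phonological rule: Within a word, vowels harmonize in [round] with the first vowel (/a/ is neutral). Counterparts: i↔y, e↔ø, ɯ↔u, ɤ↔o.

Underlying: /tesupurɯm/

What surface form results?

/u/ harmonizes with /e/ ([-round]) → [ɯ]
/u/ harmonizes with /e/ ([-round]) → [ɯ]

[tesɯpɯrɯm]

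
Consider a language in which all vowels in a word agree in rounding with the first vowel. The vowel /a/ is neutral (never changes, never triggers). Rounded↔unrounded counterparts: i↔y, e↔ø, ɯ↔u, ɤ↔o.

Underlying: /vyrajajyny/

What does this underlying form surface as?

no segment meets the rule's conditions; no change.

[vyrajajyny]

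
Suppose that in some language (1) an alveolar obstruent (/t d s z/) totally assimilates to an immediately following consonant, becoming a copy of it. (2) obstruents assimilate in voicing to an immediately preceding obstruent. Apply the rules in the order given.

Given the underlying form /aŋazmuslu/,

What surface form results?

[aŋammullu]

Rule 1: /z/ before /m/ → [m] (total assimilation)
Rule 1: /s/ before /l/ → [l] (total assimilation)
After rule 1: aŋammullu
Rule 2: no segment meets the rule's conditions; no change.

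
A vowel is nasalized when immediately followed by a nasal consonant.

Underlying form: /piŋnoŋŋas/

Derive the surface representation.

[pĩŋnõŋŋas]

/i/ before nasal /ŋ/ → [ĩ]
/o/ before nasal /ŋ/ → [õ]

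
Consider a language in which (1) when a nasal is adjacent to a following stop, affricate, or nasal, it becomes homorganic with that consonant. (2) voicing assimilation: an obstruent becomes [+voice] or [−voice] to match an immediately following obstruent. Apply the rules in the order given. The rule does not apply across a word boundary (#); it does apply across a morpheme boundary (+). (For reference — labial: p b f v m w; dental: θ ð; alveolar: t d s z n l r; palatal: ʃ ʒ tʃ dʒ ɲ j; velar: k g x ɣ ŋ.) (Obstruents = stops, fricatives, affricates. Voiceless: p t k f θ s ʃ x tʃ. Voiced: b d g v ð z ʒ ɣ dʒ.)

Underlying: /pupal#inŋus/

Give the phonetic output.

Rule 1: /n/ before /ŋ/ (velar) → [ŋ]
After rule 1: pupal#iŋŋus
Rule 2: no segment meets the rule's conditions; no change.

[pupal#iŋŋus]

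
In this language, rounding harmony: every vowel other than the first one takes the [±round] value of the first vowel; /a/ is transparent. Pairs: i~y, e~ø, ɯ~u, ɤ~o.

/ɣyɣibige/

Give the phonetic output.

[ɣyɣybygø]

/i/ harmonizes with /y/ ([+round]) → [y]
/i/ harmonizes with /y/ ([+round]) → [y]
/e/ harmonizes with /y/ ([+round]) → [ø]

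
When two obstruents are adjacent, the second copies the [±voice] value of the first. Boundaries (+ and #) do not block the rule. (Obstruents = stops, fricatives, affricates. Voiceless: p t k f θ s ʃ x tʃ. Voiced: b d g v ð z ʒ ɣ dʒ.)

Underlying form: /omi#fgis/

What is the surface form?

[omi#fkis]

/g/ after /f/ (voiceless) → [k]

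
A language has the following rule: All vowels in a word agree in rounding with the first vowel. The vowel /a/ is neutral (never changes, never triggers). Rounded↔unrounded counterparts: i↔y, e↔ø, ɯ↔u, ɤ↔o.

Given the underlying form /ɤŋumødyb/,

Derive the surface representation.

[ɤŋɯmedib]

/u/ harmonizes with /ɤ/ ([-round]) → [ɯ]
/ø/ harmonizes with /ɤ/ ([-round]) → [e]
/y/ harmonizes with /ɤ/ ([-round]) → [i]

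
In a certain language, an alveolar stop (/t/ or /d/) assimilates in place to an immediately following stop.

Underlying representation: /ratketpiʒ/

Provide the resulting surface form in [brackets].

[rakkeppiʒ]

/t/ before /k/ (velar) → [k]
/t/ before /p/ (labial) → [p]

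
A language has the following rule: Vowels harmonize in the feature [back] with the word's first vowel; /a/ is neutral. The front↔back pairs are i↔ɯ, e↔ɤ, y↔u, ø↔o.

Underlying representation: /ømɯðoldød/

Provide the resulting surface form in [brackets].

/ɯ/ harmonizes with /ø/ ([-back]) → [i]
/o/ harmonizes with /ø/ ([-back]) → [ø]

[ømiðøldød]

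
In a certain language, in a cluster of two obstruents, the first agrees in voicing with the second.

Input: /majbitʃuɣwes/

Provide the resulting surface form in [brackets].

[majbitʃuɣwes]

no segment meets the rule's conditions; no change.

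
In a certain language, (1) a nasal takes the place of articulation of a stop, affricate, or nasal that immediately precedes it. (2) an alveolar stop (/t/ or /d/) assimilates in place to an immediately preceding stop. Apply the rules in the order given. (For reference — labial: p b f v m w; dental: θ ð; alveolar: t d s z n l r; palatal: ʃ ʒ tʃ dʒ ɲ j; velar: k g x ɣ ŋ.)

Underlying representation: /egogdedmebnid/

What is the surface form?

Rule 1: /m/ after /d/ (alveolar) → [n]
Rule 1: /n/ after /b/ (labial) → [m]
After rule 1: egogdednebmid
Rule 2: /d/ after /g/ (velar) → [g]

[egoggednebmid]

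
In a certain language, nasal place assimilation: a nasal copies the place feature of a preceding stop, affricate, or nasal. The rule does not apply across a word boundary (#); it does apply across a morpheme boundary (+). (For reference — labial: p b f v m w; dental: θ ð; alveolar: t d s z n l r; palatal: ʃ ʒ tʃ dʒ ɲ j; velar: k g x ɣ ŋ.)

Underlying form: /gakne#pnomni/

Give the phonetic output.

/n/ after /k/ (velar) → [ŋ]
/n/ after /p/ (labial) → [m]
/n/ after /m/ (labial) → [m]

[gakŋe#pmommi]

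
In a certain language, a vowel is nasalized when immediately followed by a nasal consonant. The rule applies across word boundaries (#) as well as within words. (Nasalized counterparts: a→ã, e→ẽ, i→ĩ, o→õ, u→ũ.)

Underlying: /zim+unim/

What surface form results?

/i/ before nasal /m/ → [ĩ]
/u/ before nasal /n/ → [ũ]
/i/ before nasal /m/ → [ĩ]

[zĩm+ũnĩm]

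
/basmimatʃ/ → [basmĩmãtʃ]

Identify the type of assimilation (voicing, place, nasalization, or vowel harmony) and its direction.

nasalization, progressive

/i/→[ĩ] /a/→[ã].
Each target copies a feature from the preceding segment, so the direction is progressive.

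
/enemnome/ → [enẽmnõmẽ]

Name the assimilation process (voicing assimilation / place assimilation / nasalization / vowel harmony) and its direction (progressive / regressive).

nasalization, progressive

/e/→[ẽ] /o/→[õ] /e/→[ẽ].
Each target copies a feature from the preceding segment, so the direction is progressive.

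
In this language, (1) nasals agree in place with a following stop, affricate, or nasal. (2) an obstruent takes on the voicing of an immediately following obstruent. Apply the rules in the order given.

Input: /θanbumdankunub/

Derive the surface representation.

Rule 1: /n/ before /b/ (labial) → [m]
Rule 1: /m/ before /d/ (alveolar) → [n]
Rule 1: /n/ before /k/ (velar) → [ŋ]
After rule 1: θambundaŋkunub
Rule 2: no segment meets the rule's conditions; no change.

[θambundaŋkunub]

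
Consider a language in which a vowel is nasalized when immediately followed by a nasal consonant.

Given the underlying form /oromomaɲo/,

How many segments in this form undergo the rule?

/o/ before nasal /m/ → [õ]
/o/ before nasal /m/ → [õ]
/a/ before nasal /ɲ/ → [ã]
3 segments change.

3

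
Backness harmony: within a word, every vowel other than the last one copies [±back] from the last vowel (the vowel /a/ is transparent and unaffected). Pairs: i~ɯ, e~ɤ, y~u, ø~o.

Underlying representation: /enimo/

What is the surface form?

[ɤnɯmo]

/e/ harmonizes with /o/ ([+back]) → [ɤ]
/i/ harmonizes with /o/ ([+back]) → [ɯ]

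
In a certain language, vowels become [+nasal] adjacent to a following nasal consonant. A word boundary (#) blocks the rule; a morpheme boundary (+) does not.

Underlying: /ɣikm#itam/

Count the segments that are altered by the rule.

/a/ before nasal /m/ → [ã]
1 segment changes.

1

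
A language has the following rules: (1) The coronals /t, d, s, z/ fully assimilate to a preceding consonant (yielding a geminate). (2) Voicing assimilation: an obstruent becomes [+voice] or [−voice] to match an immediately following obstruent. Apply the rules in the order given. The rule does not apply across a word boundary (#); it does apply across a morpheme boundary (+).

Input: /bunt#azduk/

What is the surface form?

[bunn#azzuk]

Rule 1: /t/ after /n/ → [n] (total assimilation)
Rule 1: /d/ after /z/ → [z] (total assimilation)
After rule 1: bunn#azzuk
Rule 2: no segment meets the rule's conditions; no change.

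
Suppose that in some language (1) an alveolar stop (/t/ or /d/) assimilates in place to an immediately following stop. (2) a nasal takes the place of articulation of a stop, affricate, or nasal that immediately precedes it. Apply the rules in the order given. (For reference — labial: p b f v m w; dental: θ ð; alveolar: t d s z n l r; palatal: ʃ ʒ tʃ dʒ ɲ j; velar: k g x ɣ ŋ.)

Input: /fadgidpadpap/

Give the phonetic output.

[faggibpabpap]

Rule 1: /d/ before /g/ (velar) → [g]
Rule 1: /d/ before /p/ (labial) → [b]
Rule 1: /d/ before /p/ (labial) → [b]
After rule 1: faggibpabpap
Rule 2: no segment meets the rule's conditions; no change.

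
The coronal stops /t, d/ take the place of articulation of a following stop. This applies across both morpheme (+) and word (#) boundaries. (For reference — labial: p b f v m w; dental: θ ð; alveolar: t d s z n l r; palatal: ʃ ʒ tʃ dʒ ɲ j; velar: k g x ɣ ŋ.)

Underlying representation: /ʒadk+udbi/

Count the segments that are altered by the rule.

/d/ before /k/ (velar) → [g]
/d/ before /b/ (labial) → [b]
2 segments change.

2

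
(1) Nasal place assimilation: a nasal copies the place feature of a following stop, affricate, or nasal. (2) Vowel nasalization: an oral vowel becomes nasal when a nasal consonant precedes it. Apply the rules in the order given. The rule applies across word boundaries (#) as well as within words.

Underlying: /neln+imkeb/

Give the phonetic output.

Rule 1: /m/ before /k/ (velar) → [ŋ]
After rule 1: neln+iŋkeb
Rule 2: /e/ after nasal /n/ → [ẽ]
Rule 2: /i/ after nasal /n/ → [ĩ]

[nẽln+ĩŋkeb]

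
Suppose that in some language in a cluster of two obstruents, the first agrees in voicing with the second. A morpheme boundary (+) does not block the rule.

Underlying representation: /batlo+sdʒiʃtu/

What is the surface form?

[batlo+zdʒiʃtu]

/s/ before /dʒ/ (voiced) → [z]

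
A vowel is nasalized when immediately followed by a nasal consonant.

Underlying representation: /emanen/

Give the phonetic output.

[ẽmãnẽn]

/e/ before nasal /m/ → [ẽ]
/a/ before nasal /n/ → [ã]
/e/ before nasal /n/ → [ẽ]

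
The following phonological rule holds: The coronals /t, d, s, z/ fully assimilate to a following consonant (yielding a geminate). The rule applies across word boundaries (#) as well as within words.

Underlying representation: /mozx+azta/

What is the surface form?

/z/ before /x/ → [x] (total assimilation)
/z/ before /t/ → [t] (total assimilation)

[moxx+atta]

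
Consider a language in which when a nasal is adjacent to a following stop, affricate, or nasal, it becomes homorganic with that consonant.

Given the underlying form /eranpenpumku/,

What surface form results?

/n/ before /p/ (labial) → [m]
/n/ before /p/ (labial) → [m]
/m/ before /k/ (velar) → [ŋ]

[erampempuŋku]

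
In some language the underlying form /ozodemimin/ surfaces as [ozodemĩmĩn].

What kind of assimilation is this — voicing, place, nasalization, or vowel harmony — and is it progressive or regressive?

/i/→[ĩ] /i/→[ĩ].
Each target copies a feature from the preceding segment, so the direction is progressive.

nasalization, progressive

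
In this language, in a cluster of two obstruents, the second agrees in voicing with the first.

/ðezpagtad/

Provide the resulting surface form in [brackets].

/p/ after /z/ (voiced) → [b]
/t/ after /g/ (voiced) → [d]

[ðezbagdad]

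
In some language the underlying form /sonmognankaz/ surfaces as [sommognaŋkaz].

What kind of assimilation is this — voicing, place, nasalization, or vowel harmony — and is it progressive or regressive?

place assimilation, regressive

/n/→[m] /n/→[ŋ].
Each target copies a feature from the following segment, so the direction is regressive.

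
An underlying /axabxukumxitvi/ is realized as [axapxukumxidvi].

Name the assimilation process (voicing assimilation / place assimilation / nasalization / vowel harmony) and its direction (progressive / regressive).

/b/→[p] /t/→[d].
Each target copies a feature from the following segment, so the direction is regressive.

voicing assimilation, regressive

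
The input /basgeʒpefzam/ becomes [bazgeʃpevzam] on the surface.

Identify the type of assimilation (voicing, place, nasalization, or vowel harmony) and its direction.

/s/→[z] /ʒ/→[ʃ] /f/→[v].
Each target copies a feature from the following segment, so the direction is regressive.

voicing assimilation, regressive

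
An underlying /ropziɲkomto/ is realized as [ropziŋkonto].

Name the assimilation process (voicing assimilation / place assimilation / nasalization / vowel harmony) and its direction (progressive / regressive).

/ɲ/→[ŋ] /m/→[n].
Each target copies a feature from the following segment, so the direction is regressive.

place assimilation, regressive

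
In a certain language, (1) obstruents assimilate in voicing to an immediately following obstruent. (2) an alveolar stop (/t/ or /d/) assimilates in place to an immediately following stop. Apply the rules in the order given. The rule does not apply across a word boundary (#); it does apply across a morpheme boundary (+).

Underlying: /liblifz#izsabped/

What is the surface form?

Rule 1: /f/ before /z/ (voiced) → [v]
Rule 1: /z/ before /s/ (voiceless) → [s]
Rule 1: /b/ before /p/ (voiceless) → [p]
After rule 1: liblivz#issapped
Rule 2: no segment meets the rule's conditions; no change.

[liblivz#issapped]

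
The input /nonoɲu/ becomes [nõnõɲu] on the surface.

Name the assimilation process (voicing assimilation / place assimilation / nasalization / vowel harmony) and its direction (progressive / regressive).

/o/→[õ] /o/→[õ].
Each target copies a feature from the following segment, so the direction is regressive.

nasalization, regressive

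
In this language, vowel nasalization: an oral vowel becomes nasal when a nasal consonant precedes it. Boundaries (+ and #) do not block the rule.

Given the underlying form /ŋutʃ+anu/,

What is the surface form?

[ŋũtʃ+anũ]

/u/ after nasal /ŋ/ → [ũ]
/u/ after nasal /n/ → [ũ]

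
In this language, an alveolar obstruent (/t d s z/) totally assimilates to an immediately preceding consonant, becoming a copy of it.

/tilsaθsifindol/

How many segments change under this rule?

/s/ after /l/ → [l] (total assimilation)
/s/ after /θ/ → [θ] (total assimilation)
/d/ after /n/ → [n] (total assimilation)
3 segments change.

3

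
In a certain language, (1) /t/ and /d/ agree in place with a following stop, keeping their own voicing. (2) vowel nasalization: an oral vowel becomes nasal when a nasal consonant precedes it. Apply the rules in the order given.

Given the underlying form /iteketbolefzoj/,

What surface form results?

Rule 1: /t/ before /b/ (labial) → [p]
After rule 1: itekepbolefzoj
Rule 2: no segment meets the rule's conditions; no change.

[itekepbolefzoj]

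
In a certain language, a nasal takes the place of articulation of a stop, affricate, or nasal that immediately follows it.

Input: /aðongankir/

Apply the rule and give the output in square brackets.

[aðoŋgaŋkir]

/n/ before /g/ (velar) → [ŋ]
/n/ before /k/ (velar) → [ŋ]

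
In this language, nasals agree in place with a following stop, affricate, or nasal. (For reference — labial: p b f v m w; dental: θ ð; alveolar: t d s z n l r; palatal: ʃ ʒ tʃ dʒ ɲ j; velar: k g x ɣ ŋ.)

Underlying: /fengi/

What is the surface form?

[feŋgi]

/n/ before /g/ (velar) → [ŋ]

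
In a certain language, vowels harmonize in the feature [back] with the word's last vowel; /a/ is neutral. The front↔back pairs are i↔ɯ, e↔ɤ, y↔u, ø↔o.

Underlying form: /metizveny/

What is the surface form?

[metizveny]

no segment meets the rule's conditions; no change.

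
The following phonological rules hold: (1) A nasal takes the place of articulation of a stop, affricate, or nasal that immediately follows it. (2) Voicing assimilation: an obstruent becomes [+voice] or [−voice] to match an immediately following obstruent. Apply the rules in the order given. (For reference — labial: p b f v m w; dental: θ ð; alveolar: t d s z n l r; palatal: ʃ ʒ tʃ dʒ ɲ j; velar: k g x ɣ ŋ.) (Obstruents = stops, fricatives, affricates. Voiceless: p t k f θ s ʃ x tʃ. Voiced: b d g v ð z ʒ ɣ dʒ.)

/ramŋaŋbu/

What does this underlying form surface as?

[raŋŋambu]

Rule 1: /m/ before /ŋ/ (velar) → [ŋ]
Rule 1: /ŋ/ before /b/ (labial) → [m]
After rule 1: raŋŋambu
Rule 2: no segment meets the rule's conditions; no change.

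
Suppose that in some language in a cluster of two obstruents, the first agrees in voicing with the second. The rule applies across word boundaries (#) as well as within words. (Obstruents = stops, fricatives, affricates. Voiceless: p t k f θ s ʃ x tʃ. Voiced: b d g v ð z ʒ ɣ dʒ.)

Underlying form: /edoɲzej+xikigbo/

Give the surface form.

[edoɲzej+xikigbo]

no segment meets the rule's conditions; no change.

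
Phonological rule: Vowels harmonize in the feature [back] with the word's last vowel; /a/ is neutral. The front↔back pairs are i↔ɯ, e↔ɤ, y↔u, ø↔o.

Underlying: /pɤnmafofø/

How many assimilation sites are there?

2

/ɤ/ harmonizes with /ø/ ([-back]) → [e]
/o/ harmonizes with /ø/ ([-back]) → [ø]
2 segments change.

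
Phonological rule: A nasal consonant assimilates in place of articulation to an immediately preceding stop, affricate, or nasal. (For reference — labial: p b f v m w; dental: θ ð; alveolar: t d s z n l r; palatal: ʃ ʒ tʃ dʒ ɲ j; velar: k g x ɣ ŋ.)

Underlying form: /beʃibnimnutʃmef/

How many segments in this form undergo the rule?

3

/n/ after /b/ (labial) → [m]
/n/ after /m/ (labial) → [m]
/m/ after /tʃ/ (palatal) → [ɲ]
3 segments change.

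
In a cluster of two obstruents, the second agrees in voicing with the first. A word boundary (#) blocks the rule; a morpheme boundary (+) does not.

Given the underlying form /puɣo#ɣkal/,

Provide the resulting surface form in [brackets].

[puɣo#ɣgal]

/k/ after /ɣ/ (voiced) → [g]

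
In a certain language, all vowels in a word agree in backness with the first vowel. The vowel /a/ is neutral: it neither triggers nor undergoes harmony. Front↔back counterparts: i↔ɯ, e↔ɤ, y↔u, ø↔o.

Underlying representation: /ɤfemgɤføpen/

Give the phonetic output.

[ɤfɤmgɤfopɤn]

/e/ harmonizes with /ɤ/ ([+back]) → [ɤ]
/ø/ harmonizes with /ɤ/ ([+back]) → [o]
/e/ harmonizes with /ɤ/ ([+back]) → [ɤ]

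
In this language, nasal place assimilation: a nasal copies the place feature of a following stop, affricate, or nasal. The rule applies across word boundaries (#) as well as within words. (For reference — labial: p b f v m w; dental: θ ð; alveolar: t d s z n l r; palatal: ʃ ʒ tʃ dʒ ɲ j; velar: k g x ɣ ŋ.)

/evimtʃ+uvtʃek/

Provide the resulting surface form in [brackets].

[eviɲtʃ+uvtʃek]

/m/ before /tʃ/ (palatal) → [ɲ]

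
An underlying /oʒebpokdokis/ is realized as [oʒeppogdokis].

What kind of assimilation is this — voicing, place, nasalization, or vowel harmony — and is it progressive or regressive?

voicing assimilation, regressive

/b/→[p] /k/→[g].
Each target copies a feature from the following segment, so the direction is regressive.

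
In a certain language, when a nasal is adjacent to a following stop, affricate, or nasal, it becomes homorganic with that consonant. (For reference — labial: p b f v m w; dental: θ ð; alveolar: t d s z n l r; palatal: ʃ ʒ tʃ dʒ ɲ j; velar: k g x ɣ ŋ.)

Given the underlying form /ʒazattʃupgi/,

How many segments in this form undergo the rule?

No segment meets the rule's conditions.

0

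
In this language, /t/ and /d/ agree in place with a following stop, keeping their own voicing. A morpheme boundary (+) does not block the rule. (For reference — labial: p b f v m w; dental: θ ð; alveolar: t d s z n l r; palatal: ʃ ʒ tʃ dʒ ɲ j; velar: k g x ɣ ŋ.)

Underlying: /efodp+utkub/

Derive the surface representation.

/d/ before /p/ (labial) → [b]
/t/ before /k/ (velar) → [k]

[efobp+ukkub]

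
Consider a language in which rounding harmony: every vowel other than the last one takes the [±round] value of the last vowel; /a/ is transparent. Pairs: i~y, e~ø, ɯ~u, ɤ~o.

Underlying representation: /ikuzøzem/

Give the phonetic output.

/u/ harmonizes with /e/ ([-round]) → [ɯ]
/ø/ harmonizes with /e/ ([-round]) → [e]

[ikɯzezem]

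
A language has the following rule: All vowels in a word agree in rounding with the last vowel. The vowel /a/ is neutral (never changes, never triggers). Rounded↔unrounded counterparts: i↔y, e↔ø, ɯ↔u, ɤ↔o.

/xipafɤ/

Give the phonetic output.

no segment meets the rule's conditions; no change.

[xipafɤ]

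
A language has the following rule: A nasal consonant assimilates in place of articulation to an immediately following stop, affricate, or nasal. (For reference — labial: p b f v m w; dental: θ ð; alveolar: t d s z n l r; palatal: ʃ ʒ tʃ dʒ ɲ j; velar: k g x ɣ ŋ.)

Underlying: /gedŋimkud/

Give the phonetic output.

[gedŋiŋkud]

/m/ before /k/ (velar) → [ŋ]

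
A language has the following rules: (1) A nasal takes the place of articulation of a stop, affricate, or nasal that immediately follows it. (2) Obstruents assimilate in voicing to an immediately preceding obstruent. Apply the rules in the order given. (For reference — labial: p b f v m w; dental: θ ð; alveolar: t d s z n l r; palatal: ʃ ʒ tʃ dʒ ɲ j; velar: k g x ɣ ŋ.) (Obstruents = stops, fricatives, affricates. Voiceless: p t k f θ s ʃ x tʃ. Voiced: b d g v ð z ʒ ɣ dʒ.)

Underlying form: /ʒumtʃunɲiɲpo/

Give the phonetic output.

[ʒuɲtʃuɲɲimpo]

Rule 1: /m/ before /tʃ/ (palatal) → [ɲ]
Rule 1: /n/ before /ɲ/ (palatal) → [ɲ]
Rule 1: /ɲ/ before /p/ (labial) → [m]
After rule 1: ʒuɲtʃuɲɲimpo
Rule 2: no segment meets the rule's conditions; no change.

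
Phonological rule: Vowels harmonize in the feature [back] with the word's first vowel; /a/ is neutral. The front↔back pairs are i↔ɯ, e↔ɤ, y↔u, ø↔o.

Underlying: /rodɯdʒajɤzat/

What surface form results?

[rodɯdʒajɤzat]

no segment meets the rule's conditions; no change.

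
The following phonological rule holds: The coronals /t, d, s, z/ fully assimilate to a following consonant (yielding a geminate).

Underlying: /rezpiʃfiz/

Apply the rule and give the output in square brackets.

[reppiʃfiz]

/z/ before /p/ → [p] (total assimilation)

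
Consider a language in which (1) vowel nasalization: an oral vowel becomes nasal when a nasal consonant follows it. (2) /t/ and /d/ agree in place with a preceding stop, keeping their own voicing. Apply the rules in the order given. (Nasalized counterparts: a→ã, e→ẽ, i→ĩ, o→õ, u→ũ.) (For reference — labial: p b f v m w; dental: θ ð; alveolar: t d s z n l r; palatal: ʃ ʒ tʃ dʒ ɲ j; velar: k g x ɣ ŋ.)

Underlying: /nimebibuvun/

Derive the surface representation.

Rule 1: /i/ before nasal /m/ → [ĩ]
Rule 1: /u/ before nasal /n/ → [ũ]
After rule 1: nĩmebibuvũn
Rule 2: no segment meets the rule's conditions; no change.

[nĩmebibuvũn]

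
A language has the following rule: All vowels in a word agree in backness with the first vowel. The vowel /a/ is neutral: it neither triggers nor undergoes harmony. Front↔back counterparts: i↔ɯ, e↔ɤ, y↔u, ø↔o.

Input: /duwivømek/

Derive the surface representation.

/i/ harmonizes with /u/ ([+back]) → [ɯ]
/ø/ harmonizes with /u/ ([+back]) → [o]
/e/ harmonizes with /u/ ([+back]) → [ɤ]

[duwɯvomɤk]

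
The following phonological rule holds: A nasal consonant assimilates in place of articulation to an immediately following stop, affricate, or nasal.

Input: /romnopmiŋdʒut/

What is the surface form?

[ronnopmiɲdʒut]

/m/ before /n/ (alveolar) → [n]
/ŋ/ before /dʒ/ (palatal) → [ɲ]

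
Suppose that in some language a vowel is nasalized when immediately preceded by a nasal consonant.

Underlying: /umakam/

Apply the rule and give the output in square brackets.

/a/ after nasal /m/ → [ã]

[umãkam]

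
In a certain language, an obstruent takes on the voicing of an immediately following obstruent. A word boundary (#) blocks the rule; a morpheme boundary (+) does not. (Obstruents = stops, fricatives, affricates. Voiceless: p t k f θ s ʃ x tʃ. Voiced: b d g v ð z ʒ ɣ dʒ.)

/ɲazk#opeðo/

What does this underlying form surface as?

[ɲask#opeðo]

/z/ before /k/ (voiceless) → [s]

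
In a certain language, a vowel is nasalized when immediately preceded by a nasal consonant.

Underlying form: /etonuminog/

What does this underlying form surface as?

[etonũmĩnõg]

/u/ after nasal /n/ → [ũ]
/i/ after nasal /m/ → [ĩ]
/o/ after nasal /n/ → [õ]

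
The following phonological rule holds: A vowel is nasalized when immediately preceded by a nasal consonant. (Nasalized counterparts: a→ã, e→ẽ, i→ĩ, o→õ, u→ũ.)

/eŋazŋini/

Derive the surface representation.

[eŋãzŋĩnĩ]

/a/ after nasal /ŋ/ → [ã]
/i/ after nasal /ŋ/ → [ĩ]
/i/ after nasal /n/ → [ĩ]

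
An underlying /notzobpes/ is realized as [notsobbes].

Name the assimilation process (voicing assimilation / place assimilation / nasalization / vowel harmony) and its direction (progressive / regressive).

/z/→[s] /p/→[b].
Each target copies a feature from the preceding segment, so the direction is progressive.

voicing assimilation, progressive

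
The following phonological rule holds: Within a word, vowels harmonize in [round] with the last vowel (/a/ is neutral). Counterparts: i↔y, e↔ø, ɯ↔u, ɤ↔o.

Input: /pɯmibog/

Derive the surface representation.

[pumybog]

/ɯ/ harmonizes with /o/ ([+round]) → [u]
/i/ harmonizes with /o/ ([+round]) → [y]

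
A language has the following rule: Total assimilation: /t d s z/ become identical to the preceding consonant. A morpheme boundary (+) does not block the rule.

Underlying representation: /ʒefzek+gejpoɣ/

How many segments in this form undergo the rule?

1

/z/ after /f/ → [f] (total assimilation)
1 segment changes.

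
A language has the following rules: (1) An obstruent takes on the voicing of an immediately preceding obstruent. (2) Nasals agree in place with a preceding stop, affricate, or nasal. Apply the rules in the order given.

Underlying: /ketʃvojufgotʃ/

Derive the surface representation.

Rule 1: /v/ after /tʃ/ (voiceless) → [f]
Rule 1: /g/ after /f/ (voiceless) → [k]
After rule 1: ketʃfojufkotʃ
Rule 2: no segment meets the rule's conditions; no change.

[ketʃfojufkotʃ]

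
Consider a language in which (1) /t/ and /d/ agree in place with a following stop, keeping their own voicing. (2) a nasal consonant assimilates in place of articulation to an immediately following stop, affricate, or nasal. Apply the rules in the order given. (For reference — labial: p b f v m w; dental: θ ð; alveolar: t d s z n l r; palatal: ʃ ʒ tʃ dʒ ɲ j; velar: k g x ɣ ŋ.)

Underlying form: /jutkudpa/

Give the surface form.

Rule 1: /t/ before /k/ (velar) → [k]
Rule 1: /d/ before /p/ (labial) → [b]
After rule 1: jukkubpa
Rule 2: no segment meets the rule's conditions; no change.

[jukkubpa]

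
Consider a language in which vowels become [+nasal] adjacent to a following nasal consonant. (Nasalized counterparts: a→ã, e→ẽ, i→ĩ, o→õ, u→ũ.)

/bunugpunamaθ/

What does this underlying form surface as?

[bũnugpũnãmaθ]

/u/ before nasal /n/ → [ũ]
/u/ before nasal /n/ → [ũ]
/a/ before nasal /m/ → [ã]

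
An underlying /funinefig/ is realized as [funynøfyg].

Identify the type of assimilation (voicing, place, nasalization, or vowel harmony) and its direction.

/i/→[y] /e/→[ø] /i/→[y].
Vowels agree with the first vowel, so the harmony is progressive.

vowel harmony, progressive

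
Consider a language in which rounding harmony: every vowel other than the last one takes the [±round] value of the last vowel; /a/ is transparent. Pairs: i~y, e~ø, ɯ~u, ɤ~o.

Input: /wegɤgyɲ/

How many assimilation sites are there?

/e/ harmonizes with /y/ ([+round]) → [ø]
/ɤ/ harmonizes with /y/ ([+round]) → [o]
2 segments change.

2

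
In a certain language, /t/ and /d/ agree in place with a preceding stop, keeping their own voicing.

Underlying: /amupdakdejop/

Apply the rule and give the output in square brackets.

[amupbakgejop]

/d/ after /p/ (labial) → [b]
/d/ after /k/ (velar) → [g]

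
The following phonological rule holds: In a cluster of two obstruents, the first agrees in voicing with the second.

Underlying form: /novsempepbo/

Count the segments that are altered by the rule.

2

/v/ before /s/ (voiceless) → [f]
/p/ before /b/ (voiced) → [b]
2 segments change.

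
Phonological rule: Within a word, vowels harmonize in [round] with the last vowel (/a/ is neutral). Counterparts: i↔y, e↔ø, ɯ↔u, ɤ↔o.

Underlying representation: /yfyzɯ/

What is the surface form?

[ifizɯ]

/y/ harmonizes with /ɯ/ ([-round]) → [i]
/y/ harmonizes with /ɯ/ ([-round]) → [i]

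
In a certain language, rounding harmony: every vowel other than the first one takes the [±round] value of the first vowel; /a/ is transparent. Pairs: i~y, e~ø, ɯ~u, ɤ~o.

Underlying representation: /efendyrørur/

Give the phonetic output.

/y/ harmonizes with /e/ ([-round]) → [i]
/ø/ harmonizes with /e/ ([-round]) → [e]
/u/ harmonizes with /e/ ([-round]) → [ɯ]

[efendirerɯr]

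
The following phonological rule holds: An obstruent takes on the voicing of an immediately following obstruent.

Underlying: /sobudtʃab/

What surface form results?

/d/ before /tʃ/ (voiceless) → [t]

[sobuttʃab]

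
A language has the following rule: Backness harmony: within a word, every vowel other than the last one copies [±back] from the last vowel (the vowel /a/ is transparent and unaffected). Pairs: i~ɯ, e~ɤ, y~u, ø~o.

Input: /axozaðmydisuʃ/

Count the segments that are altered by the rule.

/y/ harmonizes with /u/ ([+back]) → [u]
/i/ harmonizes with /u/ ([+back]) → [ɯ]
2 segments change.

2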